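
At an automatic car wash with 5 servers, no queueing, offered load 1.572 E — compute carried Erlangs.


B(5,1.572) = 0.016703 (Erlang-B)
Carried load = a(1 − B) = 1.572·(1 − 0.016703) = 1.572·0.983297 = 1.5457 E

Final: 1.5457 Erlangs


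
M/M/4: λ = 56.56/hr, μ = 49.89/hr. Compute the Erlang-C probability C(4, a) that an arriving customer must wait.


a = λ/μ = 1.1337; ρ = a/4 = 0.2834
P₀ = 0.321004 (from M/M/c formula)
C(c,a) = [a^c/(c!(1−ρ))]·P₀ = [1.65190/(24·0.7166)]·0.321004
= 0.09605·0.321004 = 0.030833

Final: 0.030833


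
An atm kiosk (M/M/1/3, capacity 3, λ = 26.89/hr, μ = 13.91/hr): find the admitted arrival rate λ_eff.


ρ = 1.9331; P_K = (1−ρ)ρ^3/(1−ρ^4) = 0.519938
λ_eff = λ(1 − P_K) = 26.89·(1 − 0.519938) = 26.89·0.480062 = 12.9089 /hr

Final: 12.9089 /hr


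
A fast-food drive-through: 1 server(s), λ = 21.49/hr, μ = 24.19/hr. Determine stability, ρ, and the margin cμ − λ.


Total capacity cμ = 1·24.19 = 24.19/hr
ρ = λ/(cμ) = 21.49/24.19 = 0.8884
Stable ⇔ ρ < 1: YES
Spare capacity = cμ − λ = 24.19 − 21.49 = 2.70/hr

Final: ρ = 0.8884; stable; margin = 2.70/hr


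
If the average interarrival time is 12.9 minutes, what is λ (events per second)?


λ = 1/(interarrival time) in consistent units.
1 second = 0.0166667 min, so λ = 0.0166667/12.9 = 0.001292 per second

Final: 0.001292 /sec


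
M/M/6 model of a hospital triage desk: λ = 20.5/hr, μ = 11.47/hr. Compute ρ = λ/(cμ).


ρ = λ/(cμ) = 20.5/(6·11.47) = 20.5/68.82 = 0.2979

Final: 0.2979


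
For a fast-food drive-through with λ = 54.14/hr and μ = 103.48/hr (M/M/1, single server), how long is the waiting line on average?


ρ = 54.14/103.48 = 0.5232
Lq = ρ²/(1−ρ) = 0.2737/0.4768 = 0.5741

Final: 0.5741


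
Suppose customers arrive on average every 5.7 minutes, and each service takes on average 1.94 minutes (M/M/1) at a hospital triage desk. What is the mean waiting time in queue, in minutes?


λ = 60/5.7 = 10.5263 /hr
μ = 60/1.94 = 30.9278 /hr
ρ = λ/μ = 10.5263/30.9278 = 0.3404
Wq = ρ/(μ−λ) = 0.3404/(30.9278−10.5263) = 0.01668 hr
In minutes: 0.01668·60 = 1.001 min

Final: 1.001 min


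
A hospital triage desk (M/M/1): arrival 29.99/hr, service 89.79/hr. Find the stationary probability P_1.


ρ = 29.99/89.79 = 0.3340
P_n = (1−ρ)·ρ^n = (1 − 0.3340)·0.3340^1 = 0.6660·0.334002 = 0.222445

Final: 0.222445


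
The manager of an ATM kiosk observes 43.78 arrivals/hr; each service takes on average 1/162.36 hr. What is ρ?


ρ = λ/μ = 43.78/162.36 = 0.2696

Final: 0.2696


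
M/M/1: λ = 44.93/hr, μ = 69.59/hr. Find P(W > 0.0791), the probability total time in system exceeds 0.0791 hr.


W ~ Exponential(μ−λ) for M/M/1.
μ − λ = 69.59 − 44.93 = 24.6600
P(W > t) = e^{−(μ−λ)t} = e^{−1.9506} = 0.142188

Final: 0.142188


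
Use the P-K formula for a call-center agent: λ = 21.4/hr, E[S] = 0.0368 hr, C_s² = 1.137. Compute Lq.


ρ = λ·E[S] = 21.4·0.0368 = 0.7875
Lq = ρ²(1+C_s²)/(2(1−ρ)) = 0.6202·(1+1.137)/(2·0.2125)
= 0.6202·2.1370/0.4250 = 3.11874

Final: 3.11874


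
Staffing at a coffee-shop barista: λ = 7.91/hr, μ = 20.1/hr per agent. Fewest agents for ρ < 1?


Stability requires cμ > λ ⇔ c > λ/μ.
λ/μ = 7.91/20.1 = 0.3935
Minimum integer c = ⌊0.3935⌋ + 1 = 1
Check: 1·20.1 = 20.10 > 7.91, while 0·20.1 = 0.00 ≤ 7.91

Final: 1 servers


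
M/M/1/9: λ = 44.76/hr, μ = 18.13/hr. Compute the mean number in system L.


ρ = 44.76/18.13 = 2.4688
L = ρ[1 − (K+1)ρ^K + Kρ^(K+1)] / [(1−ρ)(1−ρ^(K+1))]
Numerator: 2.4688·(1 − 10·3407.457626 + 9·8412.454680) = 102798.674567
Denominator: (-1.4688)·(-8411.454680) = 12355.048987
L = 102798.674567/12355.048987 = 8.3204

Final: 8.3204


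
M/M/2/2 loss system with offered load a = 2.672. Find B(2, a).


B(c,a) = (a^c/c!) / Σ_{k=0}^{c} a^k/k!
a^2/2! = 3.569792
Σ terms (k=0..2): 1.00000 + 2.67200 + 3.56979 = 7.241792
B = 3.569792/7.241792 = 0.492943

Final: 0.492943


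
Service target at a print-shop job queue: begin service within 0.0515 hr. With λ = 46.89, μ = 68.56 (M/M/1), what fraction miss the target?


ρ = 46.89/68.56 = 0.6839
P(Wq > t) = ρ·e^{−(μ−λ)t} = 0.6839·e^{−1.1160}
= 0.6839·0.327586 = 0.224045

Final: 0.224045


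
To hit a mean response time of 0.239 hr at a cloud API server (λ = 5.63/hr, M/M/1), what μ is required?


W = 1/(μ−λ) ⇒ μ − λ = 1/W = 1/0.239 = 4.1841
μ = λ + 1/W = 5.63 + 4.1841 = 9.8141 per hr

Final: 9.8141 /hr


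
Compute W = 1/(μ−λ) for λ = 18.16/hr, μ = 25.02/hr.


W = 1/(μ−λ) = 1/(25.02 − 18.16) = 1/6.86 = 0.1458 hr

Final: 0.1458 hr


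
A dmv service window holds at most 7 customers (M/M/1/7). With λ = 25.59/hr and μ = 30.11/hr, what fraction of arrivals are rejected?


ρ = λ/μ = 25.59/30.11 = 0.8499
P_K = (1−ρ)ρ^K/(1−ρ^(K+1)) = (0.1501·0.320270)/(1 − 0.272193)
= 0.048078/0.727807 = 0.066058

Final: 0.066058


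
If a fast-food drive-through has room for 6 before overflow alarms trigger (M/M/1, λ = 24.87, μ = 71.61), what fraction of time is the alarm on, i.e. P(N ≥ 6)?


ρ = 24.87/71.61 = 0.3473
P(N ≥ n) = ρ^n = 0.3473^6 = 0.001755

Final: 0.001755


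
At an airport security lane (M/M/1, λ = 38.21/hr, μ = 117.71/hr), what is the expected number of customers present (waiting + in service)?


ρ = λ/μ = 38.21/117.71 = 0.3246
L = ρ/(1−ρ) = 0.3246/(1 − 0.3246) = 0.3246/0.6754 = 0.4806

Final: 0.4806


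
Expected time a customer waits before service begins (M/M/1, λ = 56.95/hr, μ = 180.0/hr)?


ρ = 56.95/180.0 = 0.3164
Wq = ρ/(μ−λ) = 0.3164/(180.0 − 56.95) = 0.3164/123.05 = 0.002571 hr

Final: 0.002571 hr


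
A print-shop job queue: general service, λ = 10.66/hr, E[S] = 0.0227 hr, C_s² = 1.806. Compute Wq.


ρ = λ·E[S] = 10.66·0.0227 = 0.2420
E[S²] = E[S]²(1+C_s²) = 0.0227²·(1+1.806) = 0.001446
Wq = λ·E[S²]/(2(1−ρ)) = 10.66·0.001446/(2·0.7580) = 0.01017 hr

Final: 0.01017 hr


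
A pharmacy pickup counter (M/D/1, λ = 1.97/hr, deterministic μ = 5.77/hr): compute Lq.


ρ = 1.97/5.77 = 0.3414
M/D/1: Lq = ρ²/(2(1−ρ)) = 0.1166/(2·0.6586) = 0.08850

Final: 0.08850


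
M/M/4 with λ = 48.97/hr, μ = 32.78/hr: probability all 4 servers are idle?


a = λ/μ = 48.97/32.78 = 1.4939; ρ = a/c = 0.3735
Σ_{k=0}^{3} a^k/k! (terms k=0..3) = 1.00000 + 1.49390 + 1.11587 + 0.55566 = 4.16543
Tail: a^4/(4!(1−ρ)) = 4.98063/(24·0.6265) = 0.33123
P₀ = 1/(4.16543 + 0.33123) = 1/4.49666 = 0.222387

Final: 0.222387


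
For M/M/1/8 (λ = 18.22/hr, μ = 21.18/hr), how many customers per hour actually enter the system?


ρ = 0.8602; P_K = (1−ρ)ρ^8/(1−ρ^9) = 0.056485
λ_eff = λ(1 − P_K) = 18.22·(1 − 0.056485) = 18.22·0.943515 = 17.1908 /hr

Final: 17.1908 /hr


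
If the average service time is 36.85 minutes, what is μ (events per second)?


μ = 1/(service time) in consistent units.
1 second = 0.0166667 min, so μ = 0.0166667/36.85 = 0.0004523 per second

Final: 0.0004523 /sec


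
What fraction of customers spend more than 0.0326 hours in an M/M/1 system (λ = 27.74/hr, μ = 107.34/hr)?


W ~ Exponential(μ−λ) for M/M/1.
μ − λ = 107.34 − 27.74 = 79.6000
P(W > t) = e^{−(μ−λ)t} = e^{−2.5950} = 0.074649

Final: 0.074649


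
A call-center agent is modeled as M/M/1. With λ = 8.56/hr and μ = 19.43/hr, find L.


ρ = λ/μ = 8.56/19.43 = 0.4406
L = ρ/(1−ρ) = 0.4406/(1 − 0.4406) = 0.4406/0.5594 = 0.7875

Final: 0.7875


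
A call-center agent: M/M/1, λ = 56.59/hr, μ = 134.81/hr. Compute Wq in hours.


ρ = 56.59/134.81 = 0.4198
Wq = ρ/(μ−λ) = 0.4198/(134.81 − 56.59) = 0.4198/78.22 = 0.005367 hr

Final: 0.005367 hr


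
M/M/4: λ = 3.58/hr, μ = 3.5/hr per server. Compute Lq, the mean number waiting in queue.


a = λ/μ = 1.0229; ρ = a/4 = 0.2557
P₀ = 0.358987
Lq = P₀·a^c·ρ / (c!·(1−ρ)²) = 0.358987·1.09461·0.2557/(24·0.55396)
= 0.007558

Final: 0.007558


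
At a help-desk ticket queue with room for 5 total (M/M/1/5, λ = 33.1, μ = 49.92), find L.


ρ = 33.1/49.92 = 0.6631
L = ρ[1 − (K+1)ρ^K + Kρ^(K+1)] / [(1−ρ)(1−ρ^(K+1))]
Numerator: 0.6631·(1 − 6·0.128164 + 5·0.084981) = 0.434913
Denominator: (0.3369)·(0.915019) = 0.308306
L = 0.434913/0.308306 = 1.4107

Final: 1.4107


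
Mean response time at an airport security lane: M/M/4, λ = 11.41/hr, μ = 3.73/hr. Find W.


a = 3.0590; ρ = 0.7647; P₀ = 0.034463
Lq = P₀·a^c·ρ/(c!(1−ρ)²) = 1.73737
Wq = Lq/λ = 1.73737/11.41 = 0.15227 hr
W = Wq + 1/μ = 0.15227 + 0.26810 = 0.42036 hr

Final: 0.42036 hr


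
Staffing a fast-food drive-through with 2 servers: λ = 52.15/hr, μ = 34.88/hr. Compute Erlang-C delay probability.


a = λ/μ = 1.4951; ρ = a/2 = 0.7476
P₀ = 0.144451 (from M/M/c formula)
C(c,a) = [a^c/(c!(1−ρ))]·P₀ = [2.23540/(2·0.2524)]·0.144451
= 4.42765·0.144451 = 0.639577

Final: 0.639577


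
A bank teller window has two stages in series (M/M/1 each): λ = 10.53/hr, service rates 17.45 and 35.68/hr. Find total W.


Each node sees arrival rate λ = 10.53/hr (tandem ⇒ throughput preserved).
W₁ = 1/(μ₁−λ) = 1/(17.45−10.53) = 0.14451 hr
W₂ = 1/(μ₂−λ) = 1/(35.68−10.53) = 0.03976 hr
W_total = W₁ + W₂ = 0.14451 + 0.03976 = 0.18427 hr

Final: 0.18427 hr


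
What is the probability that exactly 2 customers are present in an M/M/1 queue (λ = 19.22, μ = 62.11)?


ρ = 19.22/62.11 = 0.3095
P_n = (1−ρ)·ρ^n = (1 − 0.3095)·0.3095^2 = 0.6905·0.095760 = 0.066127

Final: 0.066127


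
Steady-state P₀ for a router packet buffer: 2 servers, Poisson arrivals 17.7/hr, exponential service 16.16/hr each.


a = λ/μ = 17.7/16.16 = 1.0953; ρ = a/c = 0.5476
Σ_{k=0}^{1} a^k/k! (terms k=0..1) = 1.00000 + 1.09530 = 2.09530
Tail: a^2/(2!(1−ρ)) = 1.19968/(2·0.4524) = 1.32604
P₀ = 1/(2.09530 + 1.32604) = 1/3.42134 = 0.292283

Final: 0.292283


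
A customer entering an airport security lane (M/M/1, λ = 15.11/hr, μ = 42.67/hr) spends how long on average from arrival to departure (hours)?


W = 1/(μ−λ) = 1/(42.67 − 15.11) = 1/27.56 = 0.03628 hr

Final: 0.03628 hr


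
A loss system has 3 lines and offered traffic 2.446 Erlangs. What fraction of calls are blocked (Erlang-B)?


B(c,a) = (a^c/c!) / Σ_{k=0}^{c} a^k/k!
a^3/3! = 2.439035
Σ terms (k=0..3): 1.00000 + 2.44600 + 2.99146 + 2.43904 = 8.876493
B = 2.439035/8.876493 = 0.274775

Final: 0.274775


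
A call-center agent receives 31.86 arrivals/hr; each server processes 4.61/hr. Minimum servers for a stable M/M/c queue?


Stability requires cμ > λ ⇔ c > λ/μ.
λ/μ = 31.86/4.61 = 6.9111
Minimum integer c = ⌊6.9111⌋ + 1 = 7
Check: 7·4.61 = 32.27 > 31.86, while 6·4.61 = 27.66 ≤ 31.86

Final: 7 servers


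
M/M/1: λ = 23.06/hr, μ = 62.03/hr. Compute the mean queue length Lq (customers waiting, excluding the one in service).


ρ = 23.06/62.03 = 0.3718
Lq = ρ²/(1−ρ) = 0.1382/0.6282 = 0.2200

Final: 0.2200


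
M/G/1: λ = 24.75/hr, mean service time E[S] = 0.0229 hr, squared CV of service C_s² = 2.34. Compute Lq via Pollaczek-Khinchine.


ρ = λ·E[S] = 24.75·0.0229 = 0.5668
Lq = ρ²(1+C_s²)/(2(1−ρ)) = 0.3212·(1+2.34)/(2·0.4332)
= 0.3212·3.3400/0.8664 = 1.23830

Final: 1.23830


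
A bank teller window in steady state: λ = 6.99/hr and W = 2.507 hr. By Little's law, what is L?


L = λW = 6.99·2.507 = 17.5239

Final: 17.5239


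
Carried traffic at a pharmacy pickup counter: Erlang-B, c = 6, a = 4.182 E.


B(6,4.182) = 0.130459 (Erlang-B)
Carried load = a(1 − B) = 4.182·(1 − 0.130459) = 4.182·0.869541 = 3.6364 E

Final: 3.6364 Erlangs


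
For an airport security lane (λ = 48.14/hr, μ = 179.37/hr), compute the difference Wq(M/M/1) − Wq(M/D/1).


ρ = 48.14/179.37 = 0.2684
Wq(M/M/1) = ρ/(μ−λ) = 0.2684/131.23 = 0.002045 hr
Wq(M/D/1) = ρ/(2(μ−λ)) = 0.001023 hr
Savings = 0.002045 − 0.001023 = 0.001023 hr

Final: 0.001023 hr


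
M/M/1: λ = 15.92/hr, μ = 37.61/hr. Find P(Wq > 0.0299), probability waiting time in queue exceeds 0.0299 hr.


ρ = 15.92/37.61 = 0.4233
P(Wq > t) = ρ·e^{−(μ−λ)t} = 0.4233·e^{−0.6485}
= 0.4233·0.522813 = 0.221302

Final: 0.221302


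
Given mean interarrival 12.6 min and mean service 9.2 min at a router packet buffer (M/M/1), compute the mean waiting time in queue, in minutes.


λ = 60/12.6 = 4.7619 /hr
μ = 60/9.2 = 6.5217 /hr
ρ = λ/μ = 4.7619/6.5217 = 0.7302
Wq = ρ/(μ−λ) = 0.7302/(6.5217−4.7619) = 0.41490 hr
In minutes: 0.41490·60 = 24.894 min

Final: 24.894 min


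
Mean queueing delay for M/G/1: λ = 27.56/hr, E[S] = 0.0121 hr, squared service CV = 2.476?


ρ = λ·E[S] = 27.56·0.0121 = 0.3335
E[S²] = E[S]²(1+C_s²) = 0.0121²·(1+2.476) = 0.0005089
Wq = λ·E[S²]/(2(1−ρ)) = 27.56·0.0005089/(2·0.6665) = 0.01052 hr

Final: 0.01052 hr


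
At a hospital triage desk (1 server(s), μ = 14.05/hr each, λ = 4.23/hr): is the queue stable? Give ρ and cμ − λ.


Total capacity cμ = 1·14.05 = 14.05/hr
ρ = λ/(cμ) = 4.23/14.05 = 0.3011
Stable ⇔ ρ < 1: YES
Spare capacity = cμ − λ = 14.05 − 4.23 = 9.82/hr

Final: ρ = 0.3011; stable; margin = 9.82/hr


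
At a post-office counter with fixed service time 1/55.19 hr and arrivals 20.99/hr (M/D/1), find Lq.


ρ = 20.99/55.19 = 0.3803
M/D/1: Lq = ρ²/(2(1−ρ)) = 0.1446/(2·0.6197) = 0.11671

Final: 0.11671


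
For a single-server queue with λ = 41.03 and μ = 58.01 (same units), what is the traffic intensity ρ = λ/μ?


ρ = λ/μ = 41.03/58.01 = 0.7073

Final: 0.7073


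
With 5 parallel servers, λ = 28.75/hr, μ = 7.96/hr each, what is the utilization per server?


ρ = λ/(cμ) = 28.75/(5·7.96) = 28.75/39.80 = 0.7224

Final: 0.7224


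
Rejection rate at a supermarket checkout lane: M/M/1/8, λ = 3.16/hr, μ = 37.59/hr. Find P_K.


ρ = λ/μ = 3.16/37.59 = 0.08406
P_K = (1−ρ)ρ^K/(1−ρ^(K+1)) = (0.9159·0.000000002494)/(1 − 2.097e-10)
= 0.000000002284/1.000000 = 0.000000002284

Final: 0.000000002284


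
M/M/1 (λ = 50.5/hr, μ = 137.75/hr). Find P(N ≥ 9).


ρ = 50.5/137.75 = 0.3666
P(N ≥ n) = ρ^n = 0.3666^9 = 0.0001196

Final: 0.0001196


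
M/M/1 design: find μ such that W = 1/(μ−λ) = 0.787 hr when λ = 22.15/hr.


W = 1/(μ−λ) ⇒ μ − λ = 1/W = 1/0.787 = 1.2706
μ = λ + 1/W = 22.15 + 1.2706 = 23.4206 per hr

Final: 23.4206 /hr


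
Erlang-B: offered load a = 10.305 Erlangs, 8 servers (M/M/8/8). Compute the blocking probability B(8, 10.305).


B(c,a) = (a^c/c!) / Σ_{k=0}^{c} a^k/k!
a^8/8! = 3154.012756
Σ terms (k=0..8): 1.00000 + 10.30500 + 53.09651 + 182.38652 + 469.87327 + 968.40882 + 1663.24214 + 2448.53004 + 3154.01276 = 8950.855059
B = 3154.012756/8950.855059 = 0.352370

Final: 0.352370


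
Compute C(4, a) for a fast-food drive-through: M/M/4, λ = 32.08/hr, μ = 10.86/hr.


a = λ/μ = 2.9540; ρ = a/4 = 0.7385
P₀ = 0.040413 (from M/M/c formula)
C(c,a) = [a^c/(c!(1−ρ))]·P₀ = [76.14092/(24·0.2615)]·0.040413
= 12.13161·0.040413 = 0.490275

Final: 0.490275


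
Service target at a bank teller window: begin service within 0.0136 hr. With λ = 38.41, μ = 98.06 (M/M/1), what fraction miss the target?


ρ = 38.41/98.06 = 0.3917
P(Wq > t) = ρ·e^{−(μ−λ)t} = 0.3917·e^{−0.8112}
= 0.3917·0.444307 = 0.174035

Final: 0.174035


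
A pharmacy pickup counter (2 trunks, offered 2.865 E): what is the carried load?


B(2,2.865) = 0.515002 (Erlang-B)
Carried load = a(1 − B) = 2.865·(1 − 0.515002) = 2.865·0.484998 = 1.3895 E

Final: 1.3895 Erlangs


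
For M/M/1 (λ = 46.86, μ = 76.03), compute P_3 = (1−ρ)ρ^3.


ρ = 46.86/76.03 = 0.6163
P_n = (1−ρ)·ρ^n = (1 − 0.6163)·0.6163^3 = 0.3837·0.234127 = 0.089826

Final: 0.089826


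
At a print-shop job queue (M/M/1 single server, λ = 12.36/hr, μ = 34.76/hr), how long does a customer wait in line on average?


ρ = 12.36/34.76 = 0.3556
Wq = ρ/(μ−λ) = 0.3556/(34.76 − 12.36) = 0.3556/22.40 = 0.01587 hr

Final: 0.01587 hr


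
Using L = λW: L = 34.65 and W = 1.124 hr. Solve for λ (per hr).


λ = L/W = 34.65/1.124 = 30.8274 /hr

Final: 30.8274 /hr


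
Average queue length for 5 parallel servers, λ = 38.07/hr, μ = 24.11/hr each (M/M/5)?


a = λ/μ = 1.5790; ρ = a/5 = 0.3158
P₀ = 0.205745
Lq = P₀·a^c·ρ / (c!·(1−ρ)²) = 0.205745·9.81586·0.3158/(120·0.46813)
= 0.01135

Final: 0.01135


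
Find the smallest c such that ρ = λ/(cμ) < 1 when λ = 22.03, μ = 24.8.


Stability requires cμ > λ ⇔ c > λ/μ.
λ/μ = 22.03/24.8 = 0.8883
Minimum integer c = ⌊0.8883⌋ + 1 = 1
Check: 1·24.8 = 24.80 > 22.03, while 0·24.8 = 0.00 ≤ 22.03

Final: 1 servers


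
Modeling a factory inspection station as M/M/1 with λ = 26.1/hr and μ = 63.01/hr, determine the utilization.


ρ = λ/μ = 26.1/63.01 = 0.4142

Final: 0.4142


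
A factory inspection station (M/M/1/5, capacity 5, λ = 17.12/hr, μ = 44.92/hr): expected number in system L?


ρ = 17.12/44.92 = 0.3811
L = ρ[1 − (K+1)ρ^K + Kρ^(K+1)] / [(1−ρ)(1−ρ^(K+1))]
Numerator: 0.3811·(1 − 6·0.008041 + 5·0.003065) = 0.368574
Denominator: (0.6189)·(0.996935) = 0.616981
L = 0.368574/0.616981 = 0.5974

Final: 0.5974


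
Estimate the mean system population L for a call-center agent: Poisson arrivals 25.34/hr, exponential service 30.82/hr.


ρ = λ/μ = 25.34/30.82 = 0.8222
L = ρ/(1−ρ) = 0.8222/(1 − 0.8222) = 0.8222/0.1778 = 4.6241

Final: 4.6241


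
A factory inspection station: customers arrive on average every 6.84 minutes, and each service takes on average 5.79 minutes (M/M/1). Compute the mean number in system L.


λ = 60/6.84 = 8.7719 /hr
μ = 60/5.79 = 10.3627 /hr
ρ = λ/μ = 8.7719/10.3627 = 0.8465
L = ρ/(1−ρ) = 0.8465/0.1535 = 5.5143

Final: 5.5143


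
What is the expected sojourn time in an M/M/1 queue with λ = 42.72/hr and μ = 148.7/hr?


W = 1/(μ−λ) = 1/(148.7 − 42.72) = 1/105.98 = 0.009436 hr

Final: 0.009436 hr


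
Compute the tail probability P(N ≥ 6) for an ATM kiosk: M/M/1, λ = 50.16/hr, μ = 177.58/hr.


ρ = 50.16/177.58 = 0.2825
P(N ≥ n) = ρ^n = 0.2825^6 = 0.0005079

Final: 0.0005079


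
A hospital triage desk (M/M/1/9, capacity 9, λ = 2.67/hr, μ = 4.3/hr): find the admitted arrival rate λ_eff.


ρ = 0.6209; P_K = (1−ρ)ρ^9/(1−ρ^10) = 0.005246
λ_eff = λ(1 − P_K) = 2.67·(1 − 0.005246) = 2.67·0.994754 = 2.6560 /hr

Final: 2.6560 /hr


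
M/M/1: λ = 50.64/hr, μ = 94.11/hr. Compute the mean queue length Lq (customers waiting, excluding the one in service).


ρ = 50.64/94.11 = 0.5381
Lq = ρ²/(1−ρ) = 0.2895/0.4619 = 0.6268

Final: 0.6268


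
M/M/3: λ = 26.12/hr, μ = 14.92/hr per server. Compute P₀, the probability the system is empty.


a = λ/μ = 26.12/14.92 = 1.7507; ρ = a/c = 0.5836
Σ_{k=0}^{2} a^k/k! (terms k=0..2) = 1.00000 + 1.75067 + 1.53242 = 4.28309
Tail: a^3/(3!(1−ρ)) = 5.36554/(6·0.4164) = 2.14737
P₀ = 1/(4.28309 + 2.14737) = 1/6.43046 = 0.155510

Final: 0.155510


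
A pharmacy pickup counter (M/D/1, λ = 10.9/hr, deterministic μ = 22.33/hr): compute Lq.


ρ = 10.9/22.33 = 0.4881
M/D/1: Lq = ρ²/(2(1−ρ)) = 0.2383/(2·0.5119) = 0.23275

Final: 0.23275


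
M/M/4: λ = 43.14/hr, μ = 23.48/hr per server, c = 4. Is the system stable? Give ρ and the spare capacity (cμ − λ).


Total capacity cμ = 4·23.48 = 93.92/hr
ρ = λ/(cμ) = 43.14/93.92 = 0.4593
Stable ⇔ ρ < 1: YES
Spare capacity = cμ − λ = 93.92 − 43.14 = 50.78/hr

Final: ρ = 0.4593; stable; margin = 50.78/hr


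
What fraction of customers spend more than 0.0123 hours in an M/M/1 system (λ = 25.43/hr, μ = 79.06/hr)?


W ~ Exponential(μ−λ) for M/M/1.
μ − λ = 79.06 − 25.43 = 53.6300
P(W > t) = e^{−(μ−λ)t} = e^{−0.6596} = 0.517033

Final: 0.517033


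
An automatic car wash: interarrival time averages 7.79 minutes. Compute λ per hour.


λ = 1/(interarrival time) in consistent units.
1 hour = 60 min, so λ = 60/7.79 = 7.7022 per hour

Final: 7.7022 /hr


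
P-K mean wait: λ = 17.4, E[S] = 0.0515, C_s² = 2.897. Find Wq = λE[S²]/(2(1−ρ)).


ρ = λ·E[S] = 17.4·0.0515 = 0.8961
E[S²] = E[S]²(1+C_s²) = 0.0515²·(1+2.897) = 0.010336
Wq = λ·E[S²]/(2(1−ρ)) = 17.4·0.010336/(2·0.1039) = 0.86546 hr

Final: 0.86546 hr


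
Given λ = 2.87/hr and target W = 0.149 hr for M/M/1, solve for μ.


W = 1/(μ−λ) ⇒ μ − λ = 1/W = 1/0.149 = 6.7114
μ = λ + 1/W = 2.87 + 6.7114 = 9.5814 per hr

Final: 9.5814 /hr


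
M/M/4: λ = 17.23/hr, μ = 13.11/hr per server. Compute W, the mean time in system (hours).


a = 1.3143; ρ = 0.3286; P₀ = 0.267279
Lq = P₀·a^c·ρ/(c!(1−ρ)²) = 0.02422
Wq = Lq/λ = 0.02422/17.23 = 0.001405 hr
W = Wq + 1/μ = 0.001405 + 0.07628 = 0.07768 hr

Final: 0.07768 hr


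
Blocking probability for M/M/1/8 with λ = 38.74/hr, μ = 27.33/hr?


ρ = λ/μ = 38.74/27.33 = 1.4175
P_K = (1−ρ)ρ^K/(1−ρ^(K+1)) = (-0.4175·16.298959)/(1 − 23.103611)
= -6.804652/-22.103611 = 0.307852

Final: 0.307852


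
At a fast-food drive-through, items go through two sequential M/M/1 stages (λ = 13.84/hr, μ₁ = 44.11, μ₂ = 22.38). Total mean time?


Each node sees arrival rate λ = 13.84/hr (tandem ⇒ throughput preserved).
W₁ = 1/(μ₁−λ) = 1/(44.11−13.84) = 0.03304 hr
W₂ = 1/(μ₂−λ) = 1/(22.38−13.84) = 0.11710 hr
W_total = W₁ + W₂ = 0.03304 + 0.11710 = 0.15013 hr

Final: 0.15013 hr


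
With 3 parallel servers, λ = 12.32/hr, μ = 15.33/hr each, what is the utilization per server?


ρ = λ/(cμ) = 12.32/(3·15.33) = 12.32/45.99 = 0.2679

Final: 0.2679


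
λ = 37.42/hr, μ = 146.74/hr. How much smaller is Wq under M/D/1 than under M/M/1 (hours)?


ρ = 37.42/146.74 = 0.2550
Wq(M/M/1) = ρ/(μ−λ) = 0.2550/109.32 = 0.002333 hr
Wq(M/D/1) = ρ/(2(μ−λ)) = 0.001166 hr
Savings = 0.002333 − 0.001166 = 0.001166 hr

Final: 0.001166 hr


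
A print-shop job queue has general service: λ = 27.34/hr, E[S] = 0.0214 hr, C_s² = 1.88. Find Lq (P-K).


ρ = λ·E[S] = 27.34·0.0214 = 0.5851
Lq = ρ²(1+C_s²)/(2(1−ρ)) = 0.3423·(1+1.88)/(2·0.4149)
= 0.3423·2.8800/0.8298 = 1.18801

Final: 1.18801


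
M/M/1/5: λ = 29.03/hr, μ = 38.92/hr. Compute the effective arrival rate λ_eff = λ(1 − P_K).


ρ = 0.7459; P_K = (1−ρ)ρ^5/(1−ρ^6) = 0.070871
λ_eff = λ(1 − P_K) = 29.03·(1 − 0.070871) = 29.03·0.929129 = 26.9726 /hr

Final: 26.9726 /hr


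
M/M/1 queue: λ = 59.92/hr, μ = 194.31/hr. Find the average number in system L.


ρ = λ/μ = 59.92/194.31 = 0.3084
L = ρ/(1−ρ) = 0.3084/(1 − 0.3084) = 0.3084/0.6916 = 0.4459

Final: 0.4459


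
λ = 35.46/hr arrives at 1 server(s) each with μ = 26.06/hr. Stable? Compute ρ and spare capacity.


Total capacity cμ = 1·26.06 = 26.06/hr
ρ = λ/(cμ) = 35.46/26.06 = 1.3607
Stable ⇔ ρ < 1: NO
Spare capacity = cμ − λ = 26.06 − 35.46 = -9.40/hr

Final: ρ = 1.3607; unstable; margin = -9.40/hr


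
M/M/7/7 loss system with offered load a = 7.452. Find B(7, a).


B(c,a) = (a^c/c!) / Σ_{k=0}^{c} a^k/k!
a^7/7! = 253.209145
Σ terms (k=0..7): 1.00000 + 7.45200 + 27.76615 + 68.97112 + 128.49320 + 191.50626 + 237.85078 + 253.20915 = 916.248663
B = 253.209145/916.248663 = 0.276354

Final: 0.276354


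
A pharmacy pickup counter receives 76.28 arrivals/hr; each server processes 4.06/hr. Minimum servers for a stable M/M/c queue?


Stability requires cμ > λ ⇔ c > λ/μ.
λ/μ = 76.28/4.06 = 18.7882
Minimum integer c = ⌊18.7882⌋ + 1 = 19
Check: 19·4.06 = 77.14 > 76.28, while 18·4.06 = 73.08 ≤ 76.28

Final: 19 servers


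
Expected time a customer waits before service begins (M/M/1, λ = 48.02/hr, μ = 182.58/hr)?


ρ = 48.02/182.58 = 0.2630
Wq = ρ/(μ−λ) = 0.2630/(182.58 − 48.02) = 0.2630/134.56 = 0.001955 hr

Final: 0.001955 hr


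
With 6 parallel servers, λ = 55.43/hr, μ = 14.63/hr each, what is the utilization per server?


ρ = λ/(cμ) = 55.43/(6·14.63) = 55.43/87.78 = 0.6315

Final: 0.6315


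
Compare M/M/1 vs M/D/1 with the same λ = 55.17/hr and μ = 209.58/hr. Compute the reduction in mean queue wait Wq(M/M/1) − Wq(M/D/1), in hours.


ρ = 55.17/209.58 = 0.2632
Wq(M/M/1) = ρ/(μ−λ) = 0.2632/154.41 = 0.001705 hr
Wq(M/D/1) = ρ/(2(μ−λ)) = 0.0008524 hr
Savings = 0.001705 − 0.0008524 = 0.0008524 hr

Final: 0.0008524 hr


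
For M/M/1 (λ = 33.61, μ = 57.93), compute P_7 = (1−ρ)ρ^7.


ρ = 33.61/57.93 = 0.5802
P_n = (1−ρ)·ρ^n = (1 − 0.5802)·0.5802^7 = 0.4198·0.022129 = 0.009290

Final: 0.009290


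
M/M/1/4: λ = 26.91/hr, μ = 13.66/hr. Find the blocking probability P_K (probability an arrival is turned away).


ρ = λ/μ = 26.91/13.66 = 1.9700
P_K = (1−ρ)ρ^K/(1−ρ^(K+1)) = (-0.9700·15.060937)/(1 − 29.669826)
= -14.608888/-28.669826 = 0.509556

Final: 0.509556


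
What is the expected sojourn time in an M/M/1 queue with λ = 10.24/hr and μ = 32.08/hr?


W = 1/(μ−λ) = 1/(32.08 − 10.24) = 1/21.84 = 0.04579 hr

Final: 0.04579 hr


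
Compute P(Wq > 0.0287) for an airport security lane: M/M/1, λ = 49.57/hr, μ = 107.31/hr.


ρ = 49.57/107.31 = 0.4619
P(Wq > t) = ρ·e^{−(μ−λ)t} = 0.4619·e^{−1.6571}
= 0.4619·0.190684 = 0.088083

Final: 0.088083


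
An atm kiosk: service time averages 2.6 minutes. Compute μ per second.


μ = 1/(service time) in consistent units.
1 second = 0.0166667 min, so μ = 0.0166667/2.6 = 0.006410 per second

Final: 0.006410 /sec


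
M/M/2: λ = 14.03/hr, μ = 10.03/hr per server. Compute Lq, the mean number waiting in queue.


a = λ/μ = 1.3988; ρ = a/2 = 0.6994
P₀ = 0.176885
Lq = P₀·a^c·ρ / (c!·(1−ρ)²) = 0.176885·1.95665·0.6994/(2·0.09036)
= 1.33945

Final: 1.33945


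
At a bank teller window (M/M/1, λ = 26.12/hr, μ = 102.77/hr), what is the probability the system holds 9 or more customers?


ρ = 26.12/102.77 = 0.2542
P(N ≥ n) = ρ^n = 0.2542^9 = 0.000004425

Final: 0.000004425


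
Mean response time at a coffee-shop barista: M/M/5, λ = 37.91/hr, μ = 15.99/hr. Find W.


a = 2.3709; ρ = 0.4742; P₀ = 0.091692
Lq = P₀·a^c·ρ/(c!(1−ρ)²) = 0.09816
Wq = Lq/λ = 0.09816/37.91 = 0.002589 hr
W = Wq + 1/μ = 0.002589 + 0.06254 = 0.06513 hr

Final: 0.06513 hr


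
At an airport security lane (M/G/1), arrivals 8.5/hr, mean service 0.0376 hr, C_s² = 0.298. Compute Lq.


ρ = λ·E[S] = 8.5·0.0376 = 0.3196
Lq = ρ²(1+C_s²)/(2(1−ρ)) = 0.1021·(1+0.298)/(2·0.6804)
= 0.1021·1.2980/1.3608 = 0.09743

Final: 0.09743


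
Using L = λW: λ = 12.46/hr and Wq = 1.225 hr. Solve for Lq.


Lq = λWq = 12.46·1.225 = 15.2635

Final: 15.2635


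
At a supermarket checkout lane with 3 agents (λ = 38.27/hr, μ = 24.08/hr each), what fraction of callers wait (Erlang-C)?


a = λ/μ = 1.5893; ρ = a/3 = 0.5298
P₀ = 0.189574 (from M/M/c formula)
C(c,a) = [a^c/(c!(1−ρ))]·P₀ = [4.01426/(6·0.4702)]·0.189574
= 1.42278·0.189574 = 0.269722

Final: 0.269722


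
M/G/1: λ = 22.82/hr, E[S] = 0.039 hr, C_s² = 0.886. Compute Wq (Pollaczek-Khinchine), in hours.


ρ = λ·E[S] = 22.82·0.039 = 0.8900
E[S²] = E[S]²(1+C_s²) = 0.039²·(1+0.886) = 0.002869
Wq = λ·E[S²]/(2(1−ρ)) = 22.82·0.002869/(2·0.1100) = 0.29750 hr

Final: 0.29750 hr


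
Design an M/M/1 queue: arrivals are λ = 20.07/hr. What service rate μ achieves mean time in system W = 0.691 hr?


W = 1/(μ−λ) ⇒ μ − λ = 1/W = 1/0.691 = 1.4472
μ = λ + 1/W = 20.07 + 1.4472 = 21.5172 per hr

Final: 21.5172 /hr


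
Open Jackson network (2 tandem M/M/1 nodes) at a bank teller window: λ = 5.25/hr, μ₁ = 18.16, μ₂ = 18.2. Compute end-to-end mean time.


Each node sees arrival rate λ = 5.25/hr (tandem ⇒ throughput preserved).
W₁ = 1/(μ₁−λ) = 1/(18.16−5.25) = 0.07746 hr
W₂ = 1/(μ₂−λ) = 1/(18.2−5.25) = 0.07722 hr
W_total = W₁ + W₂ = 0.07746 + 0.07722 = 0.15468 hr

Final: 0.15468 hr


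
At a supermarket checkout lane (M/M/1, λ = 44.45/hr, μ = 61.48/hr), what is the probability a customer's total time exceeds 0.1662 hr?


W ~ Exponential(μ−λ) for M/M/1.
μ − λ = 61.48 − 44.45 = 17.0300
P(W > t) = e^{−(μ−λ)t} = e^{−2.8304} = 0.058990

Final: 0.058990


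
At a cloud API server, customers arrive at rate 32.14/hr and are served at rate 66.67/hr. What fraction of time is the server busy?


ρ = λ/μ = 32.14/66.67 = 0.4821

Final: 0.4821


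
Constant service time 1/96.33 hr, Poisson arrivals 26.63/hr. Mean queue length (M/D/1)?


ρ = 26.63/96.33 = 0.2764
M/D/1: Lq = ρ²/(2(1−ρ)) = 0.07642/(2·0.7236) = 0.05281

Final: 0.05281


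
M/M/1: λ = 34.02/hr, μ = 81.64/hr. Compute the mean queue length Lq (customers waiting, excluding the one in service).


ρ = 34.02/81.64 = 0.4167
Lq = ρ²/(1−ρ) = 0.1736/0.5833 = 0.2977

Final: 0.2977


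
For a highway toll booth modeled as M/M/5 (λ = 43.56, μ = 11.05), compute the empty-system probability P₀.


a = λ/μ = 43.56/11.05 = 3.9421; ρ = a/c = 0.7884
Σ_{k=0}^{4} a^k/k! (terms k=0..4) = 1.00000 + 3.94208 + 7.77000 + 10.20999 + 10.06216 = 32.98424
Tail: a^5/(5!(1−ρ)) = 951.98031/(120·0.2116) = 37.49423
P₀ = 1/(32.98424 + 37.49423) = 1/70.47847 = 0.014189

Final: 0.014189


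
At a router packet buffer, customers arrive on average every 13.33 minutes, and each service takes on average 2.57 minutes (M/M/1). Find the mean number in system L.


λ = 60/13.33 = 4.5011 /hr
μ = 60/2.57 = 23.3463 /hr
ρ = λ/μ = 4.5011/23.3463 = 0.1928
L = ρ/(1−ρ) = 0.1928/0.8072 = 0.2388

Final: 0.2388


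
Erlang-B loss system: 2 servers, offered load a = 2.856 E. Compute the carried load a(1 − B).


B(2,2.856) = 0.514013 (Erlang-B)
Carried load = a(1 − B) = 2.856·(1 − 0.514013) = 2.856·0.485987 = 1.3880 E

Final: 1.3880 Erlangs


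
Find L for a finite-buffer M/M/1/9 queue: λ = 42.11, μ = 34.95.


ρ = 42.11/34.95 = 1.2049
L = ρ[1 − (K+1)ρ^K + Kρ^(K+1)] / [(1−ρ)(1−ρ^(K+1))]
Numerator: 1.2049·(1 − 10·5.351094 + 9·6.447341) = 6.644981
Denominator: (-0.2049)·(-5.447341) = 1.115964
L = 6.644981/1.115964 = 5.9545

Final: 5.9545


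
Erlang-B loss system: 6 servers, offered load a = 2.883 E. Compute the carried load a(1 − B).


B(6,2.883) = 0.045917 (Erlang-B)
Carried load = a(1 − B) = 2.883·(1 − 0.045917) = 2.883·0.954083 = 2.7506 E

Final: 2.7506 Erlangs


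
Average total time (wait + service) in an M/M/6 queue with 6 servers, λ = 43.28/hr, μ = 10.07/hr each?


a = 4.2979; ρ = 0.7163; P₀ = 0.011756
Lq = P₀·a^c·ρ/(c!(1−ρ)²) = 0.91605
Wq = Lq/λ = 0.91605/43.28 = 0.02117 hr
W = Wq + 1/μ = 0.02117 + 0.09930 = 0.12047 hr

Final: 0.12047 hr


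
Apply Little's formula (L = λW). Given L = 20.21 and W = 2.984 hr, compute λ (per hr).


λ = L/W = 20.21/2.984 = 6.7728 /hr

Final: 6.7728 /hr


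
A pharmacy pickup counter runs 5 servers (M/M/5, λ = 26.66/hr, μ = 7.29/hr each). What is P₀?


a = λ/μ = 26.66/7.29 = 3.6571; ρ = a/c = 0.7314
Σ_{k=0}^{4} a^k/k! (terms k=0..4) = 1.00000 + 3.65706 + 6.68706 + 8.15167 + 7.45280 = 26.94859
Tail: a^5/(5!(1−ρ)) = 654.12852/(120·0.2686) = 20.29536
P₀ = 1/(26.94859 + 20.29536) = 1/47.24395 = 0.021167

Final: 0.021167


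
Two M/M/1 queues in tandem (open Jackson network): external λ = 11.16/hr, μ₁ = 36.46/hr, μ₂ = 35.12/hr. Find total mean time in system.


Each node sees arrival rate λ = 11.16/hr (tandem ⇒ throughput preserved).
W₁ = 1/(μ₁−λ) = 1/(36.46−11.16) = 0.03953 hr
W₂ = 1/(μ₂−λ) = 1/(35.12−11.16) = 0.04174 hr
W_total = W₁ + W₂ = 0.03953 + 0.04174 = 0.08126 hr

Final: 0.08126 hr


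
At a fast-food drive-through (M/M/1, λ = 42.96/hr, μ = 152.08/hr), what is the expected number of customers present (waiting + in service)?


ρ = λ/μ = 42.96/152.08 = 0.2825
L = ρ/(1−ρ) = 0.2825/(1 − 0.2825) = 0.2825/0.7175 = 0.3937

Final: 0.3937


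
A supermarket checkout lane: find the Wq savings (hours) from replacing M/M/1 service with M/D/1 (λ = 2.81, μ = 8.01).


ρ = 2.81/8.01 = 0.3508
Wq(M/M/1) = ρ/(μ−λ) = 0.3508/5.20 = 0.06746 hr
Wq(M/D/1) = ρ/(2(μ−λ)) = 0.03373 hr
Savings = 0.06746 − 0.03373 = 0.03373 hr

Final: 0.03373 hr


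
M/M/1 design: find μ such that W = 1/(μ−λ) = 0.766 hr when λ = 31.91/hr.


W = 1/(μ−λ) ⇒ μ − λ = 1/W = 1/0.766 = 1.3055
μ = λ + 1/W = 31.91 + 1.3055 = 33.2155 per hr

Final: 33.2155 /hr


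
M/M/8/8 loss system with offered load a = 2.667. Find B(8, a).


B(c,a) = (a^c/c!) / Σ_{k=0}^{c} a^k/k!
a^8/8! = 0.063484
Σ terms (k=0..8): 1.00000 + 2.66700 + 3.55644 + 3.16168 + 2.10805 + 1.12443 + 0.49981 + 0.19043 + 0.06348 = 14.371329
B = 0.063484/14.371329 = 0.004417

Final: 0.004417


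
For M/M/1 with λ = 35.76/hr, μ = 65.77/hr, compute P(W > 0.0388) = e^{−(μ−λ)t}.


W ~ Exponential(μ−λ) for M/M/1.
μ − λ = 65.77 − 35.76 = 30.0100
P(W > t) = e^{−(μ−λ)t} = e^{−1.1644} = 0.312114

Final: 0.312114


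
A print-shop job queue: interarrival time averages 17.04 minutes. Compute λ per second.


λ = 1/(interarrival time) in consistent units.
1 second = 0.0166667 min, so λ = 0.0166667/17.04 = 0.0009781 per second

Final: 0.0009781 /sec


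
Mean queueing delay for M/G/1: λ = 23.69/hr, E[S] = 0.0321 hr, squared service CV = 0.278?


ρ = λ·E[S] = 23.69·0.0321 = 0.7604
E[S²] = E[S]²(1+C_s²) = 0.0321²·(1+0.278) = 0.001317
Wq = λ·E[S²]/(2(1−ρ)) = 23.69·0.001317/(2·0.2396) = 0.06511 hr

Final: 0.06511 hr


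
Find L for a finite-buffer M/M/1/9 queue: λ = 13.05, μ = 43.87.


ρ = 13.05/43.87 = 0.2975
L = ρ[1 − (K+1)ρ^K + Kρ^(K+1)] / [(1−ρ)(1−ρ^(K+1))]
Numerator: 0.2975·(1 − 10·0.00001824 + 9·0.000005425) = 0.297430
Denominator: (0.7025)·(0.999995) = 0.702526
L = 0.297430/0.702526 = 0.4234

Final: 0.4234


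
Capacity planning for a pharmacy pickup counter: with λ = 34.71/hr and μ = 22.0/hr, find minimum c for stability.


Stability requires cμ > λ ⇔ c > λ/μ.
λ/μ = 34.71/22.0 = 1.5777
Minimum integer c = ⌊1.5777⌋ + 1 = 2
Check: 2·22.0 = 44.00 > 34.71, while 1·22.0 = 22.00 ≤ 34.71

Final: 2 servers


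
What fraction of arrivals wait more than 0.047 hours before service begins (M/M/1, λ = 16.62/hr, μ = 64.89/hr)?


ρ = 16.62/64.89 = 0.2561
P(Wq > t) = ρ·e^{−(μ−λ)t} = 0.2561·e^{−2.2687}
= 0.2561·0.103448 = 0.026496

Final: 0.026496


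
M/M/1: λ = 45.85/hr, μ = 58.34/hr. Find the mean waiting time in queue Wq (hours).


ρ = 45.85/58.34 = 0.7859
Wq = ρ/(μ−λ) = 0.7859/(58.34 − 45.85) = 0.7859/12.49 = 0.06292 hr

Final: 0.06292 hr


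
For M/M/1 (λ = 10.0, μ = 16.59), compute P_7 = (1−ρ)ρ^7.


ρ = 10.0/16.59 = 0.6028
P_n = (1−ρ)·ρ^n = (1 − 0.6028)·0.6028^7 = 0.3972·0.028912 = 0.011485

Final: 0.011485


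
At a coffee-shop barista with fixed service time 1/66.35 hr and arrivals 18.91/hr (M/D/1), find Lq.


ρ = 18.91/66.35 = 0.2850
M/D/1: Lq = ρ²/(2(1−ρ)) = 0.08123/(2·0.7150) = 0.05680

Final: 0.05680


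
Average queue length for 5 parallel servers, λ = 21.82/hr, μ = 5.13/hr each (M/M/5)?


a = λ/μ = 4.2534; ρ = a/5 = 0.8507
P₀ = 0.008442
Lq = P₀·a^c·ρ / (c!·(1−ρ)²) = 0.008442·1392.15280·0.8507/(120·0.02230)
= 3.73671

Final: 3.73671


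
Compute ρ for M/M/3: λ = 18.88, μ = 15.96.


ρ = λ/(cμ) = 18.88/(3·15.96) = 18.88/47.88 = 0.3943

Final: 0.3943


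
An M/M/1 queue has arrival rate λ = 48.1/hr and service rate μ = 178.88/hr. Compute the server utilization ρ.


ρ = λ/μ = 48.1/178.88 = 0.2689

Final: 0.2689


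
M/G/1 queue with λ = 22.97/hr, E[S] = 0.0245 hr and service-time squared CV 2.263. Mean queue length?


ρ = λ·E[S] = 22.97·0.0245 = 0.5628
Lq = ρ²(1+C_s²)/(2(1−ρ)) = 0.3167·(1+2.263)/(2·0.4372)
= 0.3167·3.2630/0.8745 = 1.18175

Final: 1.18175


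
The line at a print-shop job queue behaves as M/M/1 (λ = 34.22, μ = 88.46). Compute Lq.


ρ = 34.22/88.46 = 0.3868
Lq = ρ²/(1−ρ) = 0.1496/0.6132 = 0.2441

Final: 0.2441


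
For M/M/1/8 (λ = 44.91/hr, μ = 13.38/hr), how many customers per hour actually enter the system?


ρ = 3.3565; P_K = (1−ρ)ρ^8/(1−ρ^9) = 0.702084
λ_eff = λ(1 − P_K) = 44.91·(1 − 0.702084) = 44.91·0.297916 = 13.3794 /hr

Final: 13.3794 /hr


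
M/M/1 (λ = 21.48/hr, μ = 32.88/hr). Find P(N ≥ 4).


ρ = 21.48/32.88 = 0.6533
P(N ≥ n) = ρ^n = 0.6533^4 = 0.182142

Final: 0.182142


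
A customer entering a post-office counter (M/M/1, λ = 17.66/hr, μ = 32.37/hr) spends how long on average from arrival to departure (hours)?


W = 1/(μ−λ) = 1/(32.37 − 17.66) = 1/14.71 = 0.06798 hr

Final: 0.06798 hr


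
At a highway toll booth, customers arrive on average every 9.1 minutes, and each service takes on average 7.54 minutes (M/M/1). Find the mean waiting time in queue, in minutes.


λ = 60/9.1 = 6.5934 /hr
μ = 60/7.54 = 7.9576 /hr
ρ = λ/μ = 6.5934/7.9576 = 0.8286
Wq = ρ/(μ−λ) = 0.8286/(7.9576−6.5934) = 0.60739 hr
In minutes: 0.60739·60 = 36.443 min

Final: 36.443 min


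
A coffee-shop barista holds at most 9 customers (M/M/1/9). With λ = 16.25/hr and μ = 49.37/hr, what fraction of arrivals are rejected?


ρ = λ/μ = 16.25/49.37 = 0.3291
P_K = (1−ρ)ρ^K/(1−ρ^(K+1)) = (0.6709·0.00004534)/(1 − 0.00001492)
= 0.00003042/0.999985 = 0.00003042

Final: 0.00003042


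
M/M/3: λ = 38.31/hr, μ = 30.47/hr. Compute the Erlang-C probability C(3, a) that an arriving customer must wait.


a = λ/μ = 1.2573; ρ = a/3 = 0.4191
P₀ = 0.276399 (from M/M/c formula)
C(c,a) = [a^c/(c!(1−ρ))]·P₀ = [1.98755/(6·0.5809)]·0.276399
= 0.57025·0.276399 = 0.157617

Final: 0.157617


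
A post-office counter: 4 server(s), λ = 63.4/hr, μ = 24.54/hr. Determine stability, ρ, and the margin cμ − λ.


Total capacity cμ = 4·24.54 = 98.16/hr
ρ = λ/(cμ) = 63.4/98.16 = 0.6459
Stable ⇔ ρ < 1: YES
Spare capacity = cμ − λ = 98.16 − 63.4 = 34.76/hr

Final: ρ = 0.6459; stable; margin = 34.76/hr


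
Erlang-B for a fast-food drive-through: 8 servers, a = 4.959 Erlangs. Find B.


B(c,a) = (a^c/c!) / Σ_{k=0}^{c} a^k/k!
a^8/8! = 9.070523
Σ terms (k=0..8): 1.00000 + 4.95900 + 12.29584 + 20.32502 + 25.19795 + 24.99133 + 20.65533 + 14.63283 + 9.07052 = 133.127820
B = 9.070523/133.127820 = 0.068134

Final: 0.068134


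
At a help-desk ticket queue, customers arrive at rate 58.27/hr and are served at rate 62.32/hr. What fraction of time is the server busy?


ρ = λ/μ = 58.27/62.32 = 0.9350

Final: 0.9350


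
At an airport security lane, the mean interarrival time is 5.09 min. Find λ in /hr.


λ = 1/(interarrival time) in consistent units.
1 hour = 60 min, so λ = 60/5.09 = 11.7878 per hour

Final: 11.7878 /hr


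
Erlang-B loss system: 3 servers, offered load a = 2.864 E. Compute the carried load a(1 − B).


B(3,2.864) = 0.329557 (Erlang-B)
Carried load = a(1 − B) = 2.864·(1 − 0.329557) = 2.864·0.670443 = 1.9201 E

Final: 1.9201 Erlangs


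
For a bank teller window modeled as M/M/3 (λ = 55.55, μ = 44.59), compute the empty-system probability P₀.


a = λ/μ = 55.55/44.59 = 1.2458; ρ = a/c = 0.4153
Σ_{k=0}^{2} a^k/k! (terms k=0..2) = 1.00000 + 1.24580 + 0.77600 = 3.02180
Tail: a^3/(3!(1−ρ)) = 1.93348/(6·0.5847) = 0.55110
P₀ = 1/(3.02180 + 0.55110) = 1/3.57290 = 0.279885

Final: 0.279885


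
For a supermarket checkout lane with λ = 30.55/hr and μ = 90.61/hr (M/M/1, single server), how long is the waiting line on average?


ρ = 30.55/90.61 = 0.3372
Lq = ρ²/(1−ρ) = 0.1137/0.6628 = 0.1715

Final: 0.1715
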